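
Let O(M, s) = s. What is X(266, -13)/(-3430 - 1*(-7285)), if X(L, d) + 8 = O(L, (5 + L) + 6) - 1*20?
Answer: 83/1285 ≈ 0.064591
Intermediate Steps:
X(L, d) = -17 + L (X(L, d) = -8 + (((5 + L) + 6) - 1*20) = -8 + ((11 + L) - 20) = -8 + (-9 + L) = -17 + L)
X(266, -13)/(-3430 - 1*(-7285)) = (-17 + 266)/(-3430 - 1*(-7285)) = 249/(-3430 + 7285) = 249/3855 = 249*(1/3855) = 83/1285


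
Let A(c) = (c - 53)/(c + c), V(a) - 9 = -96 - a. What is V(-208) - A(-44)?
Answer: 10551/88 ≈ 119.90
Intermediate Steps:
V(a) = -87 - a (V(a) = 9 + (-96 - a) = -87 - a)
A(c) = (-53 + c)/(2*c) (A(c) = (-53 + c)/((2*c)) = (-53 + c)*(1/(2*c)) = (-53 + c)/(2*c))
V(-208) - A(-44) = (-87 - 1*(-208)) - (-53 - 44)/(2*(-44)) = (-87 + 208) - (-1)*(-97)/(2*44) = 121 - 1*97/88 = 121 - 97/88 = 10551/88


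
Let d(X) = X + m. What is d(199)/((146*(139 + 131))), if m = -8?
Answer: 191/39420 ≈ 0.0048453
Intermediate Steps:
d(X) = -8 + X (d(X) = X - 8 = -8 + X)
d(199)/((146*(139 + 131))) = (-8 + 199)/((146*(139 + 131))) = 191/((146*270)) = 191/39420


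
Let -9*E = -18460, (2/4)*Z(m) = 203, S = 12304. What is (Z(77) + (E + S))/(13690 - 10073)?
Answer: 132850/32553 ≈ 4.0810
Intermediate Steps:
Z(m) = 406 (Z(m) = 2*203 = 406)
E = 18460/9 (E = -⅑*(-18460) = 18460/9 ≈ 2051.1)
(Z(77) + (E + S))/(13690 - 10073) = (406 + (18460/9 + 12304))/(13690 - 10073) = (406 + 129196/9)/3617 = (132850/9)*(1/3617) = 132850/32553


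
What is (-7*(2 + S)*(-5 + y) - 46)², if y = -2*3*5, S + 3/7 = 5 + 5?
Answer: 7778521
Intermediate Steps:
S = 67/7 (S = -3/7 + (5 + 5) = -3/7 + 10 = 67/7 ≈ 9.5714)
y = -30 (y = -6*5 = -30)
(-7*(2 + S)*(-5 + y) - 46)² = (-7*(2 + 67/7)*(-5 - 30) - 46)² = (-81*(-35) - 46)² = (-7*(-405) - 46)² = (2835 - 46)² = 2789² = 7778521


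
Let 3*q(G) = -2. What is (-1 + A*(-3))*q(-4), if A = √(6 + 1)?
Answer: ⅔ + 2*√7 ≈ 5.9582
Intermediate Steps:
q(G) = -⅔ (q(G) = (⅓)*(-2) = -⅔)
A = √7 ≈ 2.6458
(-1 + A*(-3))*q(-4) = (-1 + √7*(-3))*(-⅔) = (-1 - 3*√7)*(-⅔) = ⅔ + 2*√7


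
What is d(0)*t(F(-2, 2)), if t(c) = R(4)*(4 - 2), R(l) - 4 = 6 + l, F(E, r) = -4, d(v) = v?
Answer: 0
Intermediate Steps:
R(l) = 10 + l (R(l) = 4 + (6 + l) = 10 + l)
t(c) = 28 (t(c) = (10 + 4)*(4 - 2) = 14*2 = 28)
d(0)*t(F(-2, 2)) = 0*28 = 0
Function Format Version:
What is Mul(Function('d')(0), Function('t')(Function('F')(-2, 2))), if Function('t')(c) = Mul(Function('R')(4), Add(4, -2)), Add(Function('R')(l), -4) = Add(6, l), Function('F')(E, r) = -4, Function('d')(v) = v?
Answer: 0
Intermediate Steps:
Function('R')(l) = Add(10, l) (Function('R')(l) = Add(4, Add(6, l)) = Add(10, l))
Function('t')(c) = 28 (Function('t')(c) = Mul(Add(10, 4), Add(4, -2)) = Mul(14, 2) = 28)
Mul(Function('d')(0), Function('t')(Function('F')(-2, 2))) = Mul(0, 28) = 0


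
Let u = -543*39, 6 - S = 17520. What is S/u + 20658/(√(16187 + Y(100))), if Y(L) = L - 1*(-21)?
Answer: 1946/2353 + 3443*√453/453 ≈ 162.59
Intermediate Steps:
Y(L) = 21 + L (Y(L) = L + 21 = 21 + L)
S = -17514 (S = 6 - 1*17520 = 6 - 17520 = -17514)
u = -21177
S/u + 20658/(√(16187 + Y(100))) = -17514/(-21177) + 20658/(√(16187 + (21 + 100))) = -17514*(-1/21177) + 20658/(√(16187 + 121)) = 1946/2353 + 20658/(√16308) = 1946/2353 + 20658/((6*√453)) = 1946/2353 + 20658*(√453/2718) = 1946/2353 + 3443*√453/453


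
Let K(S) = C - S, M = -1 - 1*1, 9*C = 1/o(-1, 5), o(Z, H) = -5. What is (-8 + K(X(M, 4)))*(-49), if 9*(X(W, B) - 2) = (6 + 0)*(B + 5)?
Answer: 35329/45 ≈ 785.09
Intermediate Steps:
C = -1/45 (C = (⅑)/(-5) = (⅑)*(-⅕) = -1/45 ≈ -0.022222)
M = -2 (M = -1 - 1 = -2)
X(W, B) = 16/3 + 2*B/3 (X(W, B) = 2 + ((6 + 0)*(B + 5))/9 = 2 + (6*(5 + B))/9 = 2 + (30 + 6*B)/9 = 2 + (10/3 + 2*B/3) = 16/3 + 2*B/3)
K(S) = -1/45 - S
(-8 + K(X(M, 4)))*(-49) = (-8 + (-1/45 - (16/3 + (⅔)*4)))*(-49) = (-8 + (-1/45 - (16/3 + 8/3)))*(-49) = (-8 + (-1/45 - 1*8))*(-49) = (-8 + (-1/45 - 8))*(-49) = (-8 - 361/45)*(-49) = -721/45*(-49) = 35329/45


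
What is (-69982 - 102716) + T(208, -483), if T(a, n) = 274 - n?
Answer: -171941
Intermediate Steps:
(-69982 - 102716) + T(208, -483) = (-69982 - 102716) + (274 - 1*(-483)) = -172698 + (274 + 483) = -172698 + 757 = -171941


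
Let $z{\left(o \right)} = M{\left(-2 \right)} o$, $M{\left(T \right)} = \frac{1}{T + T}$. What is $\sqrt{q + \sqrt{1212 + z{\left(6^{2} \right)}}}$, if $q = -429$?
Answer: $\sqrt{-429 + \sqrt{1203}} \approx 19.857 i$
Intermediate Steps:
$M{\left(T \right)} = \frac{1}{2 T}$
$z{\left(o \right)} = - \frac{o}{4}$ ($z{\left(o \right)} = \frac{1}{2 \left(-2\right)} o = \frac{1}{2} \left(- \frac{1}{2}\right) o = - \frac{o}{4}$)
$\sqrt{q + \sqrt{1212 + z{\left(6^{2} \right)}}} = \sqrt{-429 + \sqrt{1212 - \frac{6^{2}}{4}}} = \sqrt{-429 + \sqrt{1212 - 9}} = \sqrt{-429 + \sqrt{1203}}$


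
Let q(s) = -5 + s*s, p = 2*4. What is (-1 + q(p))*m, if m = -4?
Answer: -232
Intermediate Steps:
p = 8
q(s) = -5 + s²
(-1 + q(p))*m = (-1 + (-5 + 8²))*(-4) = (-1 + (-5 + 64))*(-4) = (-1 + 59)*(-4) = 58*(-4) = -232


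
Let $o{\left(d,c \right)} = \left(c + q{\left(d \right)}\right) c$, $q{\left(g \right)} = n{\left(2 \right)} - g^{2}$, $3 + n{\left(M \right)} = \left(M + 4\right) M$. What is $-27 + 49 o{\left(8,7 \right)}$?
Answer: $-16491$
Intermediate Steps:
$n{\left(M \right)} = -3 + M \left(4 + M\right)$ ($n{\left(M \right)} = -3 + \left(M + 4\right) M = -3 + \left(4 + M\right) M = -3 + M \left(4 + M\right)$)
$q{\left(g \right)} = 9 - g^{2}$ ($q{\left(g \right)} = \left(-3 + 2^{2} + 4 \cdot 2\right) - g^{2} = \left(-3 + 4 + 8\right) - g^{2} = 9 - g^{2}$)
$o{\left(d,c \right)} = c \left(9 + c - d^{2}\right)$ ($o{\left(d,c \right)} = \left(c - \left(-9 + d^{2}\right)\right) c = \left(9 + c - d^{2}\right) c = c \left(9 + c - d^{2}\right)$)
$-27 + 49 o{\left(8,7 \right)} = -27 + 49 \cdot 7 \left(9 + 7 - 8^{2}\right) = -27 + 49 \cdot 7 \left(9 + 7 - 64\right) = -27 + 49 \cdot 7 \left(-48\right) = -27 + 49 \left(-336\right) = -27 - 16464 = -16491$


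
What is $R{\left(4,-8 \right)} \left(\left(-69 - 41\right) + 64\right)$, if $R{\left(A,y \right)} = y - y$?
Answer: $0$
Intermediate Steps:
$R{\left(A,y \right)} = 0$
$R{\left(4,-8 \right)} \left(\left(-69 - 41\right) + 64\right) = 0 \left(\left(-69 - 41\right) + 64\right) = 0 \left(-110 + 64\right) = 0 \left(-46\right) = 0$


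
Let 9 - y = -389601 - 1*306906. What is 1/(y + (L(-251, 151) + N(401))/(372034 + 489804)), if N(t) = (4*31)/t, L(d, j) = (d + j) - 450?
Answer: 172798519/120356933149591 ≈ 1.4357e-6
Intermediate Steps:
L(d, j) = -450 + d + j
N(t) = 124/t
y = 696516 (y = 9 - (-389601 - 1*306906) = 9 - (-389601 - 306906) = 9 - 1*(-696507) = 9 + 696507 = 696516)
1/(y + (L(-251, 151) + N(401))/(372034 + 489804)) = 1/(696516 + ((-450 - 251 + 151) + 124/401)/(372034 + 489804)) = 1/(696516 + (-550 + 124*(1/401))/861838) = 1/(696516 + (-550 + 124/401)*(1/861838)) = 1/(696516 - 220426/401*1/861838) = 1/(696516 - 110213/172798519) = 1/(120356933149591/172798519) = 172798519/120356933149591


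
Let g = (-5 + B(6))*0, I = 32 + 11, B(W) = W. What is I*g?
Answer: 0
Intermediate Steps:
I = 43
g = 0 (g = (-5 + 6)*0 = 1*0 = 0)
I*g = 43*0 = 0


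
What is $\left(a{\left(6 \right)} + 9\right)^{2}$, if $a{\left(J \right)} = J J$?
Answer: $2025$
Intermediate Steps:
$a{\left(J \right)} = J^{2}$
$\left(a{\left(6 \right)} + 9\right)^{2} = \left(6^{2} + 9\right)^{2} = \left(36 + 9\right)^{2} = 45^{2} = 2025$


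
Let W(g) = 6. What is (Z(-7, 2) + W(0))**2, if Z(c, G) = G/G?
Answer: 49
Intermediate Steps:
Z(c, G) = 1
(Z(-7, 2) + W(0))**2 = (1 + 6)**2 = 7**2 = 49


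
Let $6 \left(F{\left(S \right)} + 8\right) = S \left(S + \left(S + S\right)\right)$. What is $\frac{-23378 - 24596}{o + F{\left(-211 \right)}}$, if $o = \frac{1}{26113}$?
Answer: $- \frac{2505490124}{1162159067} \approx -2.1559$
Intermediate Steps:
$o = \frac{1}{26113} \approx 3.8295 \cdot 10^{-5}$
$F{\left(S \right)} = -8 + \frac{S^{2}}{2}$ ($F{\left(S \right)} = -8 + \frac{S \left(S + \left(S + S\right)\right)}{6} = -8 + \frac{S \left(S + 2 S\right)}{6} = -8 + \frac{S 3 S}{6} = -8 + \frac{3 S^{2}}{6} = -8 + \frac{S^{2}}{2}$)
$\frac{-23378 - 24596}{o + F{\left(-211 \right)}} = \frac{-23378 - 24596}{\frac{1}{26113} - \left(8 - \frac{\left(-211\right)^{2}}{2}\right)} = - \frac{47974}{\frac{1}{26113} + \left(-8 + \frac{1}{2} \cdot 44521\right)} = - \frac{47974}{\frac{1}{26113} + \left(-8 + \frac{44521}{2}\right)} = - \frac{47974}{\frac{1}{26113} + \frac{44505}{2}} = - \frac{47974}{\frac{1162159067}{52226}} = \left(-47974\right) \frac{52226}{1162159067} = - \frac{2505490124}{1162159067}$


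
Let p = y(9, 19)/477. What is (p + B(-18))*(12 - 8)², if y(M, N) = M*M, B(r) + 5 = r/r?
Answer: -3248/53 ≈ -61.283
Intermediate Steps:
B(r) = -4 (B(r) = -5 + r/r = -5 + 1 = -4)
y(M, N) = M²
p = 9/53 (p = 9²/477 = 81*(1/477) = 9/53 ≈ 0.16981)
(p + B(-18))*(12 - 8)² = (9/53 - 4)*(12 - 8)² = -203/53*4² = -203/53*16 = -3248/53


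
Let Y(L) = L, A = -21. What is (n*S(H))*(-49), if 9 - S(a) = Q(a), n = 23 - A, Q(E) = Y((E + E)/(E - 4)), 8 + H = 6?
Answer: -53900/3 ≈ -17967.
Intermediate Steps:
H = -2 (H = -8 + 6 = -2)
Q(E) = 2*E/(-4 + E) (Q(E) = (E + E)/(E - 4) = (2*E)/(-4 + E) = 2*E/(-4 + E))
n = 44 (n = 23 - 1*(-21) = 23 + 21 = 44)
S(a) = 9 - 2*a/(-4 + a)
(n*S(H))*(-49) = (44*((-36 + 7*(-2))/(-4 - 2)))*(-49) = (44*((-36 - 14)/(-6)))*(-49) = (44*(-⅙*(-50)))*(-49) = (44*(25/3))*(-49) = (1100/3)*(-49) = -53900/3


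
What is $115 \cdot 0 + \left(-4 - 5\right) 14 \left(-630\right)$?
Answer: $79380$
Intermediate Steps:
$115 \cdot 0 + \left(-4 - 5\right) 14 \left(-630\right) = 0 + \left(-9\right) 14 \left(-630\right) = 0 - -79380 = 0 + 79380 = 79380$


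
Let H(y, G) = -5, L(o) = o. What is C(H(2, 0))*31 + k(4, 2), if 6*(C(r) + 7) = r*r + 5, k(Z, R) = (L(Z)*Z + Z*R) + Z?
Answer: -34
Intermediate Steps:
k(Z, R) = Z + Z**2 + R*Z (k(Z, R) = (Z*Z + Z*R) + Z = (Z**2 + R*Z) + Z = Z + Z**2 + R*Z)
C(r) = -37/6 + r**2/6 (C(r) = -7 + (r*r + 5)/6 = -7 + (r**2 + 5)/6 = -7 + (5 + r**2)/6 = -7 + (5/6 + r**2/6) = -37/6 + r**2/6)
C(H(2, 0))*31 + k(4, 2) = (-37/6 + (1/6)*(-5)**2)*31 + 4*(1 + 2 + 4) = (-37/6 + (1/6)*25)*31 + 4*7 = (-37/6 + 25/6)*31 + 28 = -2*31 + 28 = -62 + 28 = -34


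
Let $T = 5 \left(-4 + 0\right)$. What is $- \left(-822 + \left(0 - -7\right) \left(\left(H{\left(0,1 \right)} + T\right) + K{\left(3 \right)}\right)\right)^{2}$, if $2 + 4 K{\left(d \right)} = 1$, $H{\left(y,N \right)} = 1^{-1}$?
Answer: $- \frac{14645929}{16} \approx -9.1537 \cdot 10^{5}$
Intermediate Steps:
$H{\left(y,N \right)} = 1$
$T = -20$ ($T = 5 \left(-4\right) = -20$)
$K{\left(d \right)} = - \frac{1}{4}$ ($K{\left(d \right)} = - \frac{1}{2} + \frac{1}{4} \cdot 1 = - \frac{1}{2} + \frac{1}{4} = - \frac{1}{4}$)
$- \left(-822 + \left(0 - -7\right) \left(\left(H{\left(0,1 \right)} + T\right) + K{\left(3 \right)}\right)\right)^{2} = - \left(-822 + \left(0 - -7\right) \left(\left(1 - 20\right) - \frac{1}{4}\right)\right)^{2} = - \left(-822 + \left(0 + 7\right) \left(-19 - \frac{1}{4}\right)\right)^{2} = - \left(-822 + 7 \left(- \frac{77}{4}\right)\right)^{2} = - \left(-822 - \frac{539}{4}\right)^{2} = - \left(- \frac{3827}{4}\right)^{2} = \left(-1\right) \frac{14645929}{16} = - \frac{14645929}{16}$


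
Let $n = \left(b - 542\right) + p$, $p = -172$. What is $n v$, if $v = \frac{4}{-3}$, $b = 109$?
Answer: $\frac{2420}{3} \approx 806.67$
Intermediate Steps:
$v = - \frac{4}{3}$ ($v = 4 \left(- \frac{1}{3}\right) = - \frac{4}{3} \approx -1.3333$)
$n = -605$ ($n = \left(109 - 542\right) - 172 = -433 - 172 = -605$)
$n v = \left(-605\right) \left(- \frac{4}{3}\right) = \frac{2420}{3}$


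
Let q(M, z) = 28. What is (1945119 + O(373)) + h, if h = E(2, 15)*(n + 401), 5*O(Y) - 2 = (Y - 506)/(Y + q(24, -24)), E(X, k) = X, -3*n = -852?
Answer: 3902711114/2005 ≈ 1.9465e+6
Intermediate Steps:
n = 284 (n = -1/3*(-852) = 284)
O(Y) = 2/5 + (-506 + Y)/(5*(28 + Y)) (O(Y) = 2/5 + ((Y - 506)/(Y + 28))/5 = 2/5 + ((-506 + Y)/(28 + Y))/5 = 2/5 + (-506 + Y)/(5*(28 + Y)))
h = 1370 (h = 2*(284 + 401) = 2*685 = 1370)
(1945119 + O(373)) + h = (1945119 + 3*(-150 + 373)/(5*(28 + 373))) + 1370 = (1945119 + (3/5)*223/401) + 1370 = (1945119 + (3/5)*(1/401)*223) + 1370 = (1945119 + 669/2005) + 1370 = 3899964264/2005 + 1370 = 3902711114/2005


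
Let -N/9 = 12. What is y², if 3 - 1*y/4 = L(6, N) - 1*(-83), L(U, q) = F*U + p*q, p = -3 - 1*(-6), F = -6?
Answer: 1254400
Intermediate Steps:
p = 3 (p = -3 + 6 = 3)
N = -108 (N = -9*12 = -108)
L(U, q) = -6*U + 3*q
y = 1120 (y = 12 - 4*((-6*6 + 3*(-108)) - 1*(-83)) = 12 - 4*((-36 - 324) + 83) = 12 - 4*(-360 + 83) = 12 - 4*(-277) = 12 + 1108 = 1120)
y² = 1120² = 1254400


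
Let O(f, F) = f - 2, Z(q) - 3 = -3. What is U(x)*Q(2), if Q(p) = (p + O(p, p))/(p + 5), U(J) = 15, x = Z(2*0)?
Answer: 30/7 ≈ 4.2857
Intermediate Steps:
Z(q) = 0 (Z(q) = 3 - 3 = 0)
x = 0
O(f, F) = -2 + f
Q(p) = (-2 + 2*p)/(5 + p) (Q(p) = (p + (-2 + p))/(p + 5) = (-2 + 2*p)/(5 + p))
U(x)*Q(2) = 15*(2*(-1 + 2)/(5 + 2)) = 15*(2*1/7) = 15*(2*(⅐)*1) = 15*(2/7) = 30/7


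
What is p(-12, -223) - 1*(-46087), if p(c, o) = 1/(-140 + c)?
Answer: 7005223/152 ≈ 46087.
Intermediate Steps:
p(-12, -223) - 1*(-46087) = 1/(-140 - 12) - 1*(-46087) = 1/(-152) + 46087 = -1/152 + 46087 = 7005223/152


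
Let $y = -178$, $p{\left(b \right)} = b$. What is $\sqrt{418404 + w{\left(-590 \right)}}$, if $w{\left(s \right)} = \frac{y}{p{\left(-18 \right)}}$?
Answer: $\frac{5 \sqrt{150629}}{3} \approx 646.85$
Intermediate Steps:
$w{\left(s \right)} = \frac{89}{9}$ ($w{\left(s \right)} = - \frac{178}{-18} = \left(-178\right) \left(- \frac{1}{18}\right) = \frac{89}{9}$)
$\sqrt{418404 + w{\left(-590 \right)}} = \sqrt{418404 + \frac{89}{9}} = \sqrt{\frac{3765725}{9}} = \frac{5 \sqrt{150629}}{3}$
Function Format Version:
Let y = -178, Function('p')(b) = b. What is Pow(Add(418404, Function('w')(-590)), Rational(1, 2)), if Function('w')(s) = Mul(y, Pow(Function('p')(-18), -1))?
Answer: Mul(Rational(5, 3), Pow(150629, Rational(1, 2))) ≈ 646.85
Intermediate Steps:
Function('w')(s) = Rational(89, 9) (Function('w')(s) = Mul(-178, Pow(-18, -1)) = Mul(-178, Rational(-1, 18)) = Rational(89, 9))
Pow(Add(418404, Function('w')(-590)), Rational(1, 2)) = Pow(Add(418404, Rational(89, 9)), Rational(1, 2)) = Pow(Rational(3765725, 9), Rational(1, 2)) = Mul(Rational(5, 3), Pow(150629, Rational(1, 2)))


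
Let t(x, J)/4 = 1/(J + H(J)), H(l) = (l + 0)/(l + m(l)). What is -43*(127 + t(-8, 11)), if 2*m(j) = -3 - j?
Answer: -301043/55 ≈ -5473.5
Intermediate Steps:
m(j) = -3/2 - j/2 (m(j) = (-3 - j)/2 = -3/2 - j/2)
H(l) = l/(-3/2 + l/2) (H(l) = (l + 0)/(l + (-3/2 - l/2)) = l/(-3/2 + l/2))
t(x, J) = 4/(J + 2*J/(-3 + J))
-43*(127 + t(-8, 11)) = -43*(127 + 4*(-3 + 11)/(11*(-1 + 11))) = -43*(127 + 4*(1/11)*8/10) = -43*(127 + 4*(1/11)*(1/10)*8) = -43*(127 + 16/55) = -43*7001/55 = -301043/55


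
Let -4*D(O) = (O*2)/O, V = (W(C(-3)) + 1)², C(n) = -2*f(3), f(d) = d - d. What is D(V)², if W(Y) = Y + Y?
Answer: ¼ ≈ 0.25000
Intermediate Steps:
f(d) = 0
C(n) = 0 (C(n) = -2*0 = 0)
W(Y) = 2*Y
V = 1 (V = (2*0 + 1)² = (0 + 1)² = 1² = 1)
D(O) = -½ (D(O) = -O*2/(4*O) = -2*O/(4*O) = -¼*2 = -½)
D(V)² = (-½)² = ¼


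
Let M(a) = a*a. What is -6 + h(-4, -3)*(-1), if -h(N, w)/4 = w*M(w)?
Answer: -114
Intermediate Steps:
M(a) = a²
h(N, w) = -4*w³ (h(N, w) = -4*w*w² = -4*w³)
-6 + h(-4, -3)*(-1) = -6 - 4*(-3)³*(-1) = -6 - 4*(-27)*(-1) = -6 + 108*(-1) = -6 - 108 = -114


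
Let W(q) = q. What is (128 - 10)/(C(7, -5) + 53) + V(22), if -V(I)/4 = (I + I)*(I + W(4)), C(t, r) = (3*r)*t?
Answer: -119035/26 ≈ -4578.3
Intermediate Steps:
C(t, r) = 3*r*t
V(I) = -8*I*(4 + I) (V(I) = -4*(I + I)*(I + 4) = -4*2*I*(4 + I) = -8*I*(4 + I))
(128 - 10)/(C(7, -5) + 53) + V(22) = (128 - 10)/(3*(-5)*7 + 53) - 8*22*(4 + 22) = 118/(-105 + 53) - 8*22*26 = 118/(-52) - 4576 = 118*(-1/52) - 4576 = -59/26 - 4576 = -119035/26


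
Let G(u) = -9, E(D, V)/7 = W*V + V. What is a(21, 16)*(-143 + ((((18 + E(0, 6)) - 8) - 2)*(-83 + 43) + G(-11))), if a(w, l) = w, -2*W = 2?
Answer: -9912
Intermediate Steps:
W = -1 (W = -½*2 = -1)
E(D, V) = 0 (E(D, V) = 7*(-V + V) = 7*0 = 0)
a(21, 16)*(-143 + ((((18 + E(0, 6)) - 8) - 2)*(-83 + 43) + G(-11))) = 21*(-143 + ((((18 + 0) - 8) - 2)*(-83 + 43) - 9)) = 21*(-143 + (((18 - 8) - 2)*(-40) - 9)) = 21*(-143 + ((10 - 2)*(-40) - 9)) = 21*(-143 + (8*(-40) - 9)) = 21*(-143 + (-320 - 9)) = 21*(-143 - 329) = 21*(-472) = -9912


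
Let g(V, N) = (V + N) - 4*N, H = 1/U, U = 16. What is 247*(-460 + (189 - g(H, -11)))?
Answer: -1201655/16 ≈ -75104.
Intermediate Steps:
H = 1/16 ≈ 0.062500
g(V, N) = V - 3*N (g(V, N) = (N + V) - 4*N = V - 3*N)
247*(-460 + (189 - g(H, -11))) = 247*(-460 + (189 - (1/16 - 3*(-11)))) = 247*(-460 + (189 - (1/16 + 33))) = 247*(-460 + (189 - 1*529/16)) = 247*(-460 + (189 - 529/16)) = 247*(-460 + 2495/16) = 247*(-4865/16) = -1201655/16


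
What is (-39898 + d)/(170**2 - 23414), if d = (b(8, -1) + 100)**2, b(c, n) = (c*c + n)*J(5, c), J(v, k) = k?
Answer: 162459/2743 ≈ 59.227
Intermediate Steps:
b(c, n) = c*(n + c**2) (b(c, n) = (c*c + n)*c = (c**2 + n)*c = (n + c**2)*c = c*(n + c**2))
d = 364816 (d = (8*(-1 + 8**2) + 100)**2 = (8*(-1 + 64) + 100)**2 = (8*63 + 100)**2 = (504 + 100)**2 = 604**2 = 364816)
(-39898 + d)/(170**2 - 23414) = (-39898 + 364816)/(170**2 - 23414) = 324918/(28900 - 23414) = 324918/5486 = 324918*(1/5486) = 162459/2743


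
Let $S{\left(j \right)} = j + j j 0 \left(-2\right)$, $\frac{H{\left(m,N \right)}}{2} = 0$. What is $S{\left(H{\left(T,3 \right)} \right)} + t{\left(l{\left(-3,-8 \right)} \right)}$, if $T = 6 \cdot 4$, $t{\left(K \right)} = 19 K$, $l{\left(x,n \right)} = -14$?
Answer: $-266$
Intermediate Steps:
$T = 24$
$H{\left(m,N \right)} = 0$ ($H{\left(m,N \right)} = 2 \cdot 0 = 0$)
$S{\left(j \right)} = j$ ($S{\left(j \right)} = j + j 0 \left(-2\right) = j + j 0 = j + 0 = j$)
$S{\left(H{\left(T,3 \right)} \right)} + t{\left(l{\left(-3,-8 \right)} \right)} = 0 + 19 \left(-14\right) = 0 - 266 = -266$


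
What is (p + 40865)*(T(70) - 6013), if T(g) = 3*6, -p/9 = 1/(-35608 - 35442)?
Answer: -3481246452541/14210 ≈ -2.4499e+8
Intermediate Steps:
p = 9/71050 (p = -9/(-35608 - 35442) = -9/(-71050) = -9*(-1/71050) = 9/71050 ≈ 0.00012667)
T(g) = 18
(p + 40865)*(T(70) - 6013) = (9/71050 + 40865)*(18 - 6013) = (2903458259/71050)*(-5995) = -3481246452541/14210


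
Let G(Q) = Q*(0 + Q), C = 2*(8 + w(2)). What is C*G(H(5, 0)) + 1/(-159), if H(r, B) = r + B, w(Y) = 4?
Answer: 95399/159 ≈ 599.99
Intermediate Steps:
H(r, B) = B + r
C = 24 (C = 2*(8 + 4) = 2*12 = 24)
G(Q) = Q² (G(Q) = Q*Q = Q²)
C*G(H(5, 0)) + 1/(-159) = 24*(0 + 5)² + 1/(-159) = 24*5² - 1/159 = 24*25 - 1/159 = 600 - 1/159 = 95399/159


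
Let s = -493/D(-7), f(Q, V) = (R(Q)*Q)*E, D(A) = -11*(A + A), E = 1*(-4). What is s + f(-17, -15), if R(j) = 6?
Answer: 62339/154 ≈ 404.80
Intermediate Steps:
E = -4
D(A) = -22*A
f(Q, V) = -24*Q (f(Q, V) = (6*Q)*(-4) = -24*Q)
s = -493/154 (s = -493/((-22*(-7))) = -493/154 ≈ -3.2013)
s + f(-17, -15) = -493/154 - 24*(-17) = -493/154 + 408 = 62339/154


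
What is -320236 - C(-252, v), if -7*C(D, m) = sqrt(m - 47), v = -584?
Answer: -320236 + I*sqrt(631)/7 ≈ -3.2024e+5 + 3.5885*I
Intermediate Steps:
C(D, m) = -sqrt(-47 + m)/7 (C(D, m) = -sqrt(m - 47)/7 = -sqrt(-47 + m)/7)
-320236 - C(-252, v) = -320236 - (-1)*sqrt(-47 - 584)/7 = -320236 - (-1)*sqrt(-631)/7 = -320236 - (-1)*I*sqrt(631)/7 = -320236 + I*sqrt(631)/7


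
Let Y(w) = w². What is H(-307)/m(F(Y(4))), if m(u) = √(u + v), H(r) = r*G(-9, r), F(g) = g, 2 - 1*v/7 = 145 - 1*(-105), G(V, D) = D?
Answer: -94249*I*√430/860 ≈ -2272.5*I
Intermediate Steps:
v = -1736 (v = 14 - 7*(145 - 1*(-105)) = 14 - 7*(145 + 105) = 14 - 7*250 = 14 - 1750 = -1736)
H(r) = r² (H(r) = r*r = r²)
m(u) = √(-1736 + u) (m(u) = √(u - 1736) = √(-1736 + u))
H(-307)/m(F(Y(4))) = (-307)²/(√(-1736 + 4²)) = 94249/(√(-1736 + 16)) = 94249/(√(-1720)) = 94249/((2*I*√430)) = 94249*(-I*√430/860) = -94249*I*√430/860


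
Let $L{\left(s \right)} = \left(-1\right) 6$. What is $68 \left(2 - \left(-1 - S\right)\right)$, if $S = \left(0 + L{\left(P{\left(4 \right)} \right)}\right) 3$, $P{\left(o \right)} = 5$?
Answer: $-1020$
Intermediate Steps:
$L{\left(s \right)} = -6$
$S = -18$ ($S = \left(0 - 6\right) 3 = \left(-6\right) 3 = -18$)
$68 \left(2 - \left(-1 - S\right)\right) = 68 \left(2 - \left(-1 - -18\right)\right) = 68 \left(2 - \left(-1 + 18\right)\right) = 68 \left(2 - 17\right) = 68 \left(-15\right) = -1020$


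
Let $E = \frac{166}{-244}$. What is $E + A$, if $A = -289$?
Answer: $- \frac{35341}{122} \approx -289.68$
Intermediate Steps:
$E = - \frac{83}{122}$ ($E = 166 \left(- \frac{1}{244}\right) = - \frac{83}{122} \approx -0.68033$)
$E + A = - \frac{83}{122} - 289 = - \frac{35341}{122}$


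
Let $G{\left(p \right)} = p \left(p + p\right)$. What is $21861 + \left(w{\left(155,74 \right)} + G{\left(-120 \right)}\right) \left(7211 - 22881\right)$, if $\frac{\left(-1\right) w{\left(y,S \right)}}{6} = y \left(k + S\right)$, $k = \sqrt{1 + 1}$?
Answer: $627135261 + 14573100 \sqrt{2} \approx 6.4774 \cdot 10^{8}$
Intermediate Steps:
$k = \sqrt{2} \approx 1.4142$
$w{\left(y,S \right)} = - 6 y \left(S + \sqrt{2}\right)$ ($w{\left(y,S \right)} = - 6 y \left(\sqrt{2} + S\right) = - 6 y \left(S + \sqrt{2}\right)$)
$G{\left(p \right)} = 2 p^{2}$ ($G{\left(p \right)} = p 2 p = 2 p^{2}$)
$21861 + \left(w{\left(155,74 \right)} + G{\left(-120 \right)}\right) \left(7211 - 22881\right) = 21861 + \left(\left(-6\right) 155 \left(74 + \sqrt{2}\right) + 2 \left(-120\right)^{2}\right) \left(7211 - 22881\right) = 21861 + \left(\left(-68820 - 930 \sqrt{2}\right) + 2 \cdot 14400\right) \left(-15670\right) = 21861 + \left(\left(-68820 - 930 \sqrt{2}\right) + 28800\right) \left(-15670\right) = 21861 + \left(-40020 - 930 \sqrt{2}\right) \left(-15670\right) = 21861 + \left(627113400 + 14573100 \sqrt{2}\right) = 627135261 + 14573100 \sqrt{2}$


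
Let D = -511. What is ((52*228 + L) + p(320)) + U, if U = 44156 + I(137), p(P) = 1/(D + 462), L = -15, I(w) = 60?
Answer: 2746792/49 ≈ 56057.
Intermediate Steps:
p(P) = -1/49 (p(P) = 1/(-511 + 462) = 1/(-49) = -1/49)
U = 44216 (U = 44156 + 60 = 44216)
((52*228 + L) + p(320)) + U = ((52*228 - 15) - 1/49) + 44216 = ((11856 - 15) - 1/49) + 44216 = (11841 - 1/49) + 44216 = 580208/49 + 44216 = 2746792/49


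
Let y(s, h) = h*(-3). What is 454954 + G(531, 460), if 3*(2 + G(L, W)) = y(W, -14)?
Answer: 454966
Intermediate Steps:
y(s, h) = -3*h
G(L, W) = 12 (G(L, W) = -2 + (-3*(-14))/3 = -2 + (⅓)*42 = -2 + 14 = 12)
454954 + G(531, 460) = 454954 + 12 = 454966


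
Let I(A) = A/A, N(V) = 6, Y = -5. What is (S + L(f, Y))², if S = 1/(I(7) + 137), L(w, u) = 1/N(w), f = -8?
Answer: 16/529 ≈ 0.030246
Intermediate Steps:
L(w, u) = ⅙ (L(w, u) = 1/6 = ⅙)
I(A) = 1
S = 1/138 (S = 1/(1 + 137) = 1/138 ≈ 0.0072464)
(S + L(f, Y))² = (1/138 + ⅙)² = (4/23)² = 16/529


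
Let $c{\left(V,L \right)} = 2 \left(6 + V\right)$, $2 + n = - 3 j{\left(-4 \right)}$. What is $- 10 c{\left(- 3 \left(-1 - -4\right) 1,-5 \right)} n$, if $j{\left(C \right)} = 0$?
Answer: $-120$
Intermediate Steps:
$n = -2$ ($n = -2 - 0 = -2 + 0 = -2$)
$c{\left(V,L \right)} = 12 + 2 V$
$- 10 c{\left(- 3 \left(-1 - -4\right) 1,-5 \right)} n = - 10 \left(12 + 2 - 3 \left(-1 - -4\right) 1\right) \left(-2\right) = - 10 \left(12 + 2 - 3 \left(-1 + 4\right) 1\right) \left(-2\right) = - 10 \left(12 + 2 \left(-3\right) 3 \cdot 1\right) \left(-2\right) = - 10 \left(12 + 2 \left(\left(-9\right) 1\right)\right) \left(-2\right) = - 10 \left(12 + 2 \left(-9\right)\right) \left(-2\right) = - 10 \left(12 - 18\right) \left(-2\right) = \left(-10\right) \left(-6\right) \left(-2\right) = 60 \left(-2\right) = -120$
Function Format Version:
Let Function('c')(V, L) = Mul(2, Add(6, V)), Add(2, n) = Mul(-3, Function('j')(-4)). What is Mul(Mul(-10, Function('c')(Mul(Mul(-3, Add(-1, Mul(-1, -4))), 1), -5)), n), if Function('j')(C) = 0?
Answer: -120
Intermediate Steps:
n = -2 (n = Add(-2, Mul(-3, 0)) = Add(-2, 0) = -2)
Function('c')(V, L) = Add(12, Mul(2, V))
Mul(Mul(-10, Function('c')(Mul(Mul(-3, Add(-1, Mul(-1, -4))), 1), -5)), n) = Mul(Mul(-10, Add(12, Mul(2, Mul(Mul(-3, Add(-1, Mul(-1, -4))), 1)))), -2) = Mul(Mul(-10, Add(12, Mul(2, Mul(Mul(-3, Add(-1, 4)), 1)))), -2) = Mul(Mul(-10, Add(12, Mul(2, Mul(Mul(-3, 3), 1)))), -2) = Mul(Mul(-10, Add(12, Mul(2, Mul(-9, 1)))), -2) = Mul(Mul(-10, Add(12, Mul(2, -9))), -2) = Mul(Mul(-10, Add(12, -18)), -2) = Mul(Mul(-10, -6), -2) = Mul(60, -2) = -120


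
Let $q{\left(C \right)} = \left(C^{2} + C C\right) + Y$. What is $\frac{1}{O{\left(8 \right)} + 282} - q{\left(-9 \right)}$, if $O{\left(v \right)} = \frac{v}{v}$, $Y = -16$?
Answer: $- \frac{41317}{283} \approx -146.0$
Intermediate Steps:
$O{\left(v \right)} = 1$
$q{\left(C \right)} = -16 + 2 C^{2}$ ($q{\left(C \right)} = \left(C^{2} + C C\right) - 16 = \left(C^{2} + C^{2}\right) - 16 = 2 C^{2} - 16 = -16 + 2 C^{2}$)
$\frac{1}{O{\left(8 \right)} + 282} - q{\left(-9 \right)} = \frac{1}{1 + 282} - \left(-16 + 2 \left(-9\right)^{2}\right) = \frac{1}{283} - \left(-16 + 2 \cdot 81\right) = \frac{1}{283} - \left(-16 + 162\right) = \frac{1}{283} - 146 = - \frac{41317}{283}$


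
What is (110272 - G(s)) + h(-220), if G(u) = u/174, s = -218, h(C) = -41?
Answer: 9590206/87 ≈ 1.1023e+5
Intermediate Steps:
G(u) = u/174 (G(u) = u*(1/174) = u/174)
(110272 - G(s)) + h(-220) = (110272 - (-218)/174) - 41 = (110272 - 1*(-109/87)) - 41 = (110272 + 109/87) - 41 = 9593773/87 - 41 = 9590206/87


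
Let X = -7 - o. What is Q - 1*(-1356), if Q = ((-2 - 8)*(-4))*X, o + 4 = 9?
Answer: 876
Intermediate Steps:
o = 5 (o = -4 + 9 = 5)
X = -12 (X = -7 - 1*5 = -7 - 5 = -12)
Q = -480 (Q = ((-2 - 8)*(-4))*(-12) = -10*(-4)*(-12) = 40*(-12) = -480)
Q - 1*(-1356) = -480 - 1*(-1356) = -480 + 1356 = 876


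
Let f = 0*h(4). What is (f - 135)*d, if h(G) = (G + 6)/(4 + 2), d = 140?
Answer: -18900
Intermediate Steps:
h(G) = 1 + G/6 (h(G) = (6 + G)/6 = (6 + G)*(⅙) = 1 + G/6)
f = 0 (f = 0*(1 + (⅙)*4) = 0*(1 + ⅔) = 0*(5/3) = 0)
(f - 135)*d = (0 - 135)*140 = -135*140 = -18900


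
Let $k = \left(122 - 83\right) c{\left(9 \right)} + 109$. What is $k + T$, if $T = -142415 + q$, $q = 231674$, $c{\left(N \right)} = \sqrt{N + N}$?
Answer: $89368 + 117 \sqrt{2} \approx 89534.0$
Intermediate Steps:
$c{\left(N \right)} = \sqrt{2} \sqrt{N}$ ($c{\left(N \right)} = \sqrt{2 N} = \sqrt{2} \sqrt{N}$)
$T = 89259$ ($T = -142415 + 231674 = 89259$)
$k = 109 + 117 \sqrt{2}$ ($k = \left(122 - 83\right) \sqrt{2} \sqrt{9} + 109 = \left(122 - 83\right) \sqrt{2} \cdot 3 + 109 = 39 \cdot 3 \sqrt{2} + 109 = 117 \sqrt{2} + 109 = 109 + 117 \sqrt{2} \approx 274.46$)
$k + T = \left(109 + 117 \sqrt{2}\right) + 89259 = 89368 + 117 \sqrt{2}$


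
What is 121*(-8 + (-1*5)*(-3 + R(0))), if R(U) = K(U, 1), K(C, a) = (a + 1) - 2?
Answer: 847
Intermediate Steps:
K(C, a) = -1 + a (K(C, a) = (1 + a) - 2 = -1 + a)
R(U) = 0 (R(U) = -1 + 1 = 0)
121*(-8 + (-1*5)*(-3 + R(0))) = 121*(-8 + (-1*5)*(-3 + 0)) = 121*(-8 - 5*(-3)) = 121*(-8 + 15) = 121*7 = 847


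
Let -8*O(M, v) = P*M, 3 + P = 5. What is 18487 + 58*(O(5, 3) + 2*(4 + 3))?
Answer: 38453/2 ≈ 19227.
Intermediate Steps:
P = 2 (P = -3 + 5 = 2)
O(M, v) = -M/4
18487 + 58*(O(5, 3) + 2*(4 + 3)) = 18487 + 58*(-¼*5 + 2*(4 + 3)) = 18487 + 58*(-5/4 + 2*7) = 18487 + 58*(-5/4 + 14) = 18487 + 58*(51/4) = 18487 + 1479/2 = 38453/2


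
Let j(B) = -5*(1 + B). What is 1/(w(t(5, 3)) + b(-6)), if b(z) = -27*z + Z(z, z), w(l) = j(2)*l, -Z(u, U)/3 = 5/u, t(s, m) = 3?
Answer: 2/239 ≈ 0.0083682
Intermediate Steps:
j(B) = -5 - 5*B
Z(u, U) = -15/u
w(l) = -15*l (w(l) = (-5 - 5*2)*l = (-5 - 10)*l = -15*l)
b(z) = -27*z - 15/z
1/(w(t(5, 3)) + b(-6)) = 1/(-15*3 + (-27*(-6) - 15/(-6))) = 1/(-45 + (162 - 15*(-⅙))) = 1/(-45 + (162 + 5/2)) = 1/(-45 + 329/2) = 1/(239/2) = 2/239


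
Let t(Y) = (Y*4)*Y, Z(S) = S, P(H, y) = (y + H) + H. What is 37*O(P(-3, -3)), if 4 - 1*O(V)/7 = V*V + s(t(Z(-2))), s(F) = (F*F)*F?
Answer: -1080807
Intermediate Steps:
P(H, y) = y + 2*H (P(H, y) = (H + y) + H = y + 2*H)
t(Y) = 4*Y**2 (t(Y) = (4*Y)*Y = 4*Y**2)
s(F) = F**3 (s(F) = F**2*F = F**3)
O(V) = -28644 - 7*V**2 (O(V) = 28 - 7*(V*V + (4*(-2)**2)**3) = 28 - 7*(V**2 + (4*4)**3) = 28 - 7*(V**2 + 16**3) = 28 - 7*(V**2 + 4096) = 28 - 7*(4096 + V**2) = 28 + (-28672 - 7*V**2) = -28644 - 7*V**2)
37*O(P(-3, -3)) = 37*(-28644 - 7*(-3 + 2*(-3))**2) = 37*(-28644 - 7*(-3 - 6)**2) = 37*(-28644 - 7*(-9)**2) = 37*(-28644 - 7*81) = 37*(-28644 - 567) = 37*(-29211) = -1080807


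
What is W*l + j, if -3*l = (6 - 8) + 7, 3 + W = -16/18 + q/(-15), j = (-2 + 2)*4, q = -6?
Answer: 157/27 ≈ 5.8148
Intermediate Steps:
j = 0 (j = 0*4 = 0)
W = -157/45 (W = -3 + (-16/18 - 6/(-15)) = -3 + (-16*1/18 - 6*(-1/15)) = -3 + (-8/9 + ⅖) = -3 - 22/45 = -157/45 ≈ -3.4889)
l = -5/3 (l = -((6 - 8) + 7)/3 = -(-2 + 7)/3 = -⅓*5 = -5/3 ≈ -1.6667)
W*l + j = -157/45*(-5/3) + 0 = 157/27 + 0 = 157/27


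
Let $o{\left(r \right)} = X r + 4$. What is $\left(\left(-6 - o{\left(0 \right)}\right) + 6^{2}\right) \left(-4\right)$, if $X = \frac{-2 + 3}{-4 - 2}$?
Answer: $-104$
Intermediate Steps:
$X = - \frac{1}{6}$ ($X = 1 \frac{1}{-6} = 1 \left(- \frac{1}{6}\right) = - \frac{1}{6} \approx -0.16667$)
$o{\left(r \right)} = 4 - \frac{r}{6}$ ($o{\left(r \right)} = - \frac{r}{6} + 4 = 4 - \frac{r}{6}$)
$\left(\left(-6 - o{\left(0 \right)}\right) + 6^{2}\right) \left(-4\right) = \left(\left(-6 - \left(4 - 0\right)\right) + 6^{2}\right) \left(-4\right) = \left(\left(-6 - \left(4 + 0\right)\right) + 36\right) \left(-4\right) = \left(\left(-6 - 4\right) + 36\right) \left(-4\right) = \left(-10 + 36\right) \left(-4\right) = 26 \left(-4\right) = -104$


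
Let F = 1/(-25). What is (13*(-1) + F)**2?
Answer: 106276/625 ≈ 170.04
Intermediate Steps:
F = -1/25 ≈ -0.040000
(13*(-1) + F)**2 = (13*(-1) - 1/25)**2 = (-13 - 1/25)**2 = (-326/25)**2 = 106276/625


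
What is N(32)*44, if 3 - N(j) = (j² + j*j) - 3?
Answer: -89848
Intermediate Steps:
N(j) = 6 - 2*j² (N(j) = 3 - ((j² + j*j) - 3) = 3 - ((j² + j²) - 3) = 3 - (2*j² - 3) = 3 - (-3 + 2*j²) = 3 + (3 - 2*j²) = 6 - 2*j²)
N(32)*44 = (6 - 2*32²)*44 = (6 - 2*1024)*44 = (6 - 2048)*44 = -2042*44 = -89848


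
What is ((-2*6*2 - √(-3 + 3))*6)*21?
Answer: -3024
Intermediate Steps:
((-2*6*2 - √(-3 + 3))*6)*21 = ((-12*2 - √0)*6)*21 = ((-24 - 1*0)*6)*21 = ((-24 + 0)*6)*21 = -24*6*21 = -144*21 = -3024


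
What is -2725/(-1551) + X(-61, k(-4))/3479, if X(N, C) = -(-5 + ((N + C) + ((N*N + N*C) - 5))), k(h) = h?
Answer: 3446885/5395929 ≈ 0.63879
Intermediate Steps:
X(N, C) = 10 - C - N - N**2 - C*N (X(N, C) = -(-5 + ((C + N) + ((N**2 + C*N) - 5))) = -(-5 + ((C + N) + (-5 + N**2 + C*N))) = -(-5 + (-5 + C + N + N**2 + C*N)) = -(-10 + C + N + N**2 + C*N) = 10 - C - N - N**2 - C*N)
-2725/(-1551) + X(-61, k(-4))/3479 = -2725/(-1551) + (10 - 1*(-4) - 1*(-61) - 1*(-61)**2 - 1*(-4)*(-61))/3479 = -2725*(-1/1551) + (10 + 4 + 61 - 1*3721 - 244)*(1/3479) = 2725/1551 + (10 + 4 + 61 - 3721 - 244)*(1/3479) = 2725/1551 - 3890*1/3479 = 2725/1551 - 3890/3479 = 3446885/5395929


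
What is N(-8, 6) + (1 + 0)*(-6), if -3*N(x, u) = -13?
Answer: -5/3 ≈ -1.6667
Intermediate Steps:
N(x, u) = 13/3 (N(x, u) = -1/3*(-13) = 13/3)
N(-8, 6) + (1 + 0)*(-6) = 13/3 + (1 + 0)*(-6) = 13/3 + 1*(-6) = 13/3 - 6 = -5/3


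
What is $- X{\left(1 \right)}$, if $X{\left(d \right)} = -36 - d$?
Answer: $37$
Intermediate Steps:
$- X{\left(1 \right)} = - (-36 - 1) = \left(-1\right) \left(-37\right) = 37$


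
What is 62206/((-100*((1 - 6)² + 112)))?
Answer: -31103/6850 ≈ -4.5406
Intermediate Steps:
62206/((-100*((1 - 6)² + 112))) = 62206/((-100*((-5)² + 112))) = 62206/((-100*(25 + 112))) = 62206/((-100*137)) = 62206/(-13700) = 62206*(-1/13700) = -31103/6850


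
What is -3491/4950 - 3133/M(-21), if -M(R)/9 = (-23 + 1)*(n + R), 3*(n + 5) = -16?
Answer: -93179/465300 ≈ -0.20026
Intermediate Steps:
n = -31/3 (n = -5 + (⅓)*(-16) = -5 - 16/3 = -31/3 ≈ -10.333)
M(R) = -2046 + 198*R (M(R) = -9*(-23 + 1)*(-31/3 + R) = -(-198)*(-31/3 + R) = -9*(682/3 - 22*R) = -2046 + 198*R)
-3491/4950 - 3133/M(-21) = -3491/4950 - 3133/(-2046 + 198*(-21)) = -3491*1/4950 - 3133/(-2046 - 4158) = -3491/4950 - 3133/(-6204) = -3491/4950 - 3133*(-1/6204) = -3491/4950 + 3133/6204 = -93179/465300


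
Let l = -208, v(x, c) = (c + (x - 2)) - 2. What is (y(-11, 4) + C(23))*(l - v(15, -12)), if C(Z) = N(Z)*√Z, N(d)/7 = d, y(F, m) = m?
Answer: -828 - 33327*√23 ≈ -1.6066e+5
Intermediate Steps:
N(d) = 7*d
v(x, c) = -4 + c + x (v(x, c) = (c + (-2 + x)) - 2 = (-2 + c + x) - 2 = -4 + c + x)
C(Z) = 7*Z^(3/2) (C(Z) = (7*Z)*√Z = 7*Z^(3/2))
(y(-11, 4) + C(23))*(l - v(15, -12)) = (4 + 7*23^(3/2))*(-208 - (-4 - 12 + 15)) = (4 + 7*(23*√23))*(-208 - 1*(-1)) = (4 + 161*√23)*(-208 + 1) = (4 + 161*√23)*(-207) = -828 - 33327*√23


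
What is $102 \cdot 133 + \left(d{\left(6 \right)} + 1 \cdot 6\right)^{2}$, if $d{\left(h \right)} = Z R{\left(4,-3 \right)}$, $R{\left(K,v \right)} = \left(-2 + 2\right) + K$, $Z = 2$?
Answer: $13762$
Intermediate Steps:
$R{\left(K,v \right)} = K$ ($R{\left(K,v \right)} = 0 + K = K$)
$d{\left(h \right)} = 8$ ($d{\left(h \right)} = 2 \cdot 4 = 8$)
$102 \cdot 133 + \left(d{\left(6 \right)} + 1 \cdot 6\right)^{2} = 102 \cdot 133 + \left(8 + 1 \cdot 6\right)^{2} = 13566 + \left(8 + 6\right)^{2} = 13566 + 14^{2} = 13566 + 196 = 13762$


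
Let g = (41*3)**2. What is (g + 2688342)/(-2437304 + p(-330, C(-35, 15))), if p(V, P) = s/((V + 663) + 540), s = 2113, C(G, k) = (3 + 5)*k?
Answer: -2360130183/2127764279 ≈ -1.1092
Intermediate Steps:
C(G, k) = 8*k
p(V, P) = 2113/(1203 + V) (p(V, P) = 2113/((V + 663) + 540) = 2113/((663 + V) + 540) = 2113/(1203 + V))
g = 15129 (g = 123**2 = 15129)
(g + 2688342)/(-2437304 + p(-330, C(-35, 15))) = (15129 + 2688342)/(-2437304 + 2113/(1203 - 330)) = 2703471/(-2437304 + 2113/873) = 2703471/(-2127764279/873) = 2703471*(-873/2127764279) = -2360130183/2127764279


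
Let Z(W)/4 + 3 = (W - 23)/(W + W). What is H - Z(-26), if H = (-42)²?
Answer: 23039/13 ≈ 1772.2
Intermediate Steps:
Z(W) = -12 + 2*(-23 + W)/W (Z(W) = -12 + 4*((W - 23)/(W + W)) = -12 + 4*((-23 + W)/((2*W))) = -12 + 4*((-23 + W)*(1/(2*W))) = -12 + 4*((-23 + W)/(2*W)) = -12 + 2*(-23 + W)/W)
H = 1764
H - Z(-26) = 1764 - (-10 - 46/(-26)) = 1764 - (-10 - 46*(-1/26)) = 1764 - (-10 + 23/13) = 1764 - 1*(-107/13) = 1764 + 107/13 = 23039/13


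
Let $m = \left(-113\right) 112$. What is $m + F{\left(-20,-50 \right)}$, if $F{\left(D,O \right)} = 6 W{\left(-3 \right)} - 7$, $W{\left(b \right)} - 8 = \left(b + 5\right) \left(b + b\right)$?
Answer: $-12687$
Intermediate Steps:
$W{\left(b \right)} = 8 + 2 b \left(5 + b\right)$ ($W{\left(b \right)} = 8 + \left(b + 5\right) \left(b + b\right) = 8 + \left(5 + b\right) 2 b = 8 + 2 b \left(5 + b\right)$)
$F{\left(D,O \right)} = -31$ ($F{\left(D,O \right)} = 6 \left(8 + 2 \left(-3\right)^{2} + 10 \left(-3\right)\right) - 7 = 6 \left(8 + 2 \cdot 9 - 30\right) - 7 = 6 \left(8 + 18 - 30\right) - 7 = 6 \left(-4\right) - 7 = -24 - 7 = -31$)
$m = -12656$
$m + F{\left(-20,-50 \right)} = -12656 - 31 = -12687$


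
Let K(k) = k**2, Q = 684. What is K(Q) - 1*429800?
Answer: 38056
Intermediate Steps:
K(Q) - 1*429800 = 684**2 - 1*429800 = 467856 - 429800 = 38056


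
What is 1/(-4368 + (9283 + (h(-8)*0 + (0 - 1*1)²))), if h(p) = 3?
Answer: 1/4916 ≈ 0.00020342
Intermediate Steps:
1/(-4368 + (9283 + (h(-8)*0 + (0 - 1*1)²))) = 1/(-4368 + (9283 + (3*0 + (0 - 1*1)²))) = 1/(-4368 + (9283 + (0 + (0 - 1)²))) = 1/(-4368 + (9283 + (0 + (-1)²))) = 1/(-4368 + (9283 + (0 + 1))) = 1/(-4368 + (9283 + 1)) = 1/(-4368 + 9284) = 1/4916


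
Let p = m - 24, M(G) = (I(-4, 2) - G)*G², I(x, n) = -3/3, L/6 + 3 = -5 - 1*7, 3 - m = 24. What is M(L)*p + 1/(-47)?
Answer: -1524703501/47 ≈ -3.2441e+7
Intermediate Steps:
m = -21 (m = 3 - 1*24 = 3 - 24 = -21)
L = -90 (L = -18 + 6*(-5 - 1*7) = -18 + 6*(-5 - 7) = -18 + 6*(-12) = -18 - 72 = -90)
I(x, n) = -1 (I(x, n) = -3*⅓ = -1)
M(G) = G²*(-1 - G) (M(G) = (-1 - G)*G² = G²*(-1 - G))
p = -45 (p = -21 - 24 = -45)
M(L)*p + 1/(-47) = ((-90)²*(-1 - 1*(-90)))*(-45) + 1/(-47) = (8100*(-1 + 90))*(-45) - 1/47 = (8100*89)*(-45) - 1/47 = 720900*(-45) - 1/47 = -32440500 - 1/47 = -1524703501/47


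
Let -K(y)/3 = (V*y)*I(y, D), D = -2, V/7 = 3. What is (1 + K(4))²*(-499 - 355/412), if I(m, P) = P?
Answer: -52520613575/412 ≈ -1.2748e+8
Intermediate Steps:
V = 21 (V = 7*3 = 21)
K(y) = 126*y (K(y) = -3*21*y*(-2) = -(-126)*y = 126*y)
(1 + K(4))²*(-499 - 355/412) = (1 + 126*4)²*(-499 - 355/412) = (1 + 504)²*(-499 - 355*1/412) = 505²*(-499 - 355/412) = 255025*(-205943/412) = -52520613575/412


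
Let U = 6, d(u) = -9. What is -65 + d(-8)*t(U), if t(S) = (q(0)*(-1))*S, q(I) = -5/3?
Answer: -155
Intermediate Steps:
q(I) = -5/3 (q(I) = -5*1/3 = -5/3)
t(S) = 5*S/3 (t(S) = (-5/3*(-1))*S = 5*S/3)
-65 + d(-8)*t(U) = -65 - 15*6 = -65 - 9*10 = -65 - 90 = -155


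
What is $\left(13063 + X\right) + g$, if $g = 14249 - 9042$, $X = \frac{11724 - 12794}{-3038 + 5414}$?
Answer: $\frac{21704225}{1188} \approx 18270.0$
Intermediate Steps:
$X = - \frac{535}{1188}$ ($X = - \frac{1070}{2376} = \left(-1070\right) \frac{1}{2376} = - \frac{535}{1188} \approx -0.45034$)
$g = 5207$
$\left(13063 + X\right) + g = \left(13063 - \frac{535}{1188}\right) + 5207 = \frac{15518309}{1188} + 5207 = \frac{21704225}{1188}$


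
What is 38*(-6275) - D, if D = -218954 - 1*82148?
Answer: 62652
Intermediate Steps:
D = -301102 (D = -218954 - 82148 = -301102)
38*(-6275) - D = 38*(-6275) - 1*(-301102) = -238450 + 301102 = 62652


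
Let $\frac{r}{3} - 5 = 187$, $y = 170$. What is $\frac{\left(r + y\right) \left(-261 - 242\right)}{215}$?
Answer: $- \frac{375238}{215} \approx -1745.3$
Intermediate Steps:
$r = 576$ ($r = 15 + 3 \cdot 187 = 15 + 561 = 576$)
$\frac{\left(r + y\right) \left(-261 - 242\right)}{215} = \frac{\left(576 + 170\right) \left(-261 - 242\right)}{215} = 746 \left(-503\right) \frac{1}{215} = \left(-375238\right) \frac{1}{215} = - \frac{375238}{215}$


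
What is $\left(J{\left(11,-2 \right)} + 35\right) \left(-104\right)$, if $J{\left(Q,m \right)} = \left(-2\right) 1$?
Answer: $-3432$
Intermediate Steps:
$J{\left(Q,m \right)} = -2$
$\left(J{\left(11,-2 \right)} + 35\right) \left(-104\right) = \left(-2 + 35\right) \left(-104\right) = 33 \left(-104\right) = -3432$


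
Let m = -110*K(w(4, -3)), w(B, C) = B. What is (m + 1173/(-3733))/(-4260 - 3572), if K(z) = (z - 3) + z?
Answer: 2054323/29236856 ≈ 0.070265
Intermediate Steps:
K(z) = -3 + 2*z (K(z) = (-3 + z) + z = -3 + 2*z)
m = -550 (m = -110*(-3 + 2*4) = -110*(-3 + 8) = -110*5 = -550)
(m + 1173/(-3733))/(-4260 - 3572) = (-550 + 1173/(-3733))/(-4260 - 3572) = (-550 + 1173*(-1/3733))/(-7832) = (-550 - 1173/3733)*(-1/7832) = -2054323/3733*(-1/7832) = 2054323/29236856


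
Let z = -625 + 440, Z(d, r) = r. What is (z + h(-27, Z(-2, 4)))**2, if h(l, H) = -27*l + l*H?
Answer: 190096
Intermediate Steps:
z = -185
h(l, H) = -27*l + H*l
(z + h(-27, Z(-2, 4)))**2 = (-185 - 27*(-27 + 4))**2 = (-185 - 27*(-23))**2 = (-185 + 621)**2 = 436**2 = 190096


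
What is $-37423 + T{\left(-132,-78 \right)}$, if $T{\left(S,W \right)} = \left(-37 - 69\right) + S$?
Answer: $-37661$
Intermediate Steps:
$T{\left(S,W \right)} = -106 + S$
$-37423 + T{\left(-132,-78 \right)} = -37423 - 238 = -37661$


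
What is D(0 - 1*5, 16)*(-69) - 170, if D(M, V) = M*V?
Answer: 5350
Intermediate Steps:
D(0 - 1*5, 16)*(-69) - 170 = ((0 - 1*5)*16)*(-69) - 170 = ((0 - 5)*16)*(-69) - 170 = -5*16*(-69) - 170 = -80*(-69) - 170 = 5520 - 170 = 5350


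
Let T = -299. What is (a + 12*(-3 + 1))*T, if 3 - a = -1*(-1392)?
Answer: 422487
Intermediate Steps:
a = -1389 (a = 3 - (-1)*(-1392) = 3 - 1*1392 = 3 - 1392 = -1389)
(a + 12*(-3 + 1))*T = (-1389 + 12*(-3 + 1))*(-299) = (-1389 + 12*(-2))*(-299) = (-1389 - 24)*(-299) = -1413*(-299) = 422487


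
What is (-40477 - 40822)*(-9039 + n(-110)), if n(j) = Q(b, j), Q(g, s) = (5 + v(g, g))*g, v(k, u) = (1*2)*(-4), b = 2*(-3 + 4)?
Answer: 735349455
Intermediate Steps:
b = 2 (b = 2*1 = 2)
v(k, u) = -8 (v(k, u) = 2*(-4) = -8)
Q(g, s) = -3*g (Q(g, s) = (5 - 8)*g = -3*g)
n(j) = -6 (n(j) = -3*2 = -6)
(-40477 - 40822)*(-9039 + n(-110)) = (-40477 - 40822)*(-9039 - 6) = -81299*(-9045) = 735349455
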